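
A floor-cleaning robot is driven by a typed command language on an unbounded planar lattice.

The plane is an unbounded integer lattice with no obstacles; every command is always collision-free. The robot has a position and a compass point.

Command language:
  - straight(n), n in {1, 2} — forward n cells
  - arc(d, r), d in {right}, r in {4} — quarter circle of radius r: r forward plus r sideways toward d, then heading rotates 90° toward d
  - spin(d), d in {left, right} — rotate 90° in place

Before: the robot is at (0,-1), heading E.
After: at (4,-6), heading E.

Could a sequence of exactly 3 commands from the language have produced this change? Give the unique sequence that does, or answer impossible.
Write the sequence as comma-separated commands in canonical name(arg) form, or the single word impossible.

arc(right, 4), straight(1), spin(left)

key: order matters: swapping arc(right, 4) and spin(left) lands elsewhere
initial: at (0,-1), heading E
1. arc(right, 4) → at (4,-5), heading S
2. straight(1) → at (4,-6), heading S
3. spin(left) → at (4,-6), heading E
no other 3-command option fits: unique.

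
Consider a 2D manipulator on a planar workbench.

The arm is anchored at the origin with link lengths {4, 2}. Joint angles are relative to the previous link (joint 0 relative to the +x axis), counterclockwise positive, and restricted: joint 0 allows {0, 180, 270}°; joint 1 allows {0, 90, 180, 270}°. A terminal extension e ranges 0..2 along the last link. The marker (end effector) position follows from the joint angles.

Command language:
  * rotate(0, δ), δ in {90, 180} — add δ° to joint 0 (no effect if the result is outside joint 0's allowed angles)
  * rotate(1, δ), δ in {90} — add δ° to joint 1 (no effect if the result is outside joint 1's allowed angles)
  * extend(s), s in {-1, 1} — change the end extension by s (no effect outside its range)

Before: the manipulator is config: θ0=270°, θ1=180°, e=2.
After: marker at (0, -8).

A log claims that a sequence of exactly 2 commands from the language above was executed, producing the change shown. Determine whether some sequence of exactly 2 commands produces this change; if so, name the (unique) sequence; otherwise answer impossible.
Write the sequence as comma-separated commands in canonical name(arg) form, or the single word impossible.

rotate(1, 90), rotate(1, 90)

start: config: θ0=270°, θ1=180°, e=2
step 1 (rotate(1, 90)): config: θ0=270°, θ1=270°, e=2
step 2 (rotate(1, 90)): config: θ0=270°, θ1=0°, e=2
uniquely the one of 25 2-step routes that fits.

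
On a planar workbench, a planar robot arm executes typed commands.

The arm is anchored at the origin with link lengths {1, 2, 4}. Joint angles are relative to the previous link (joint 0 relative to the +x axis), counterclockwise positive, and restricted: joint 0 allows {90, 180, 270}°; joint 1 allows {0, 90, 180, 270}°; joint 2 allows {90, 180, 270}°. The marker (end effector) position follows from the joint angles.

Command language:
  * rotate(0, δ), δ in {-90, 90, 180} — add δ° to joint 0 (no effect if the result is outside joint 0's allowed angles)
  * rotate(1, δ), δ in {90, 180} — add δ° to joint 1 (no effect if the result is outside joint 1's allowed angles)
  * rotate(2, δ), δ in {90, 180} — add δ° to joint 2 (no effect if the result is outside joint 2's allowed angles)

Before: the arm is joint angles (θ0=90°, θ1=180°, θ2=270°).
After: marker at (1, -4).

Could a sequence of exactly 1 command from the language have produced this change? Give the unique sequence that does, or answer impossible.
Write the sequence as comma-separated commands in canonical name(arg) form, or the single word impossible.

initial: joint angles (θ0=90°, θ1=180°, θ2=270°)
t=1 rotate(0, 90) ⇒ joint angles (θ0=180°, θ1=180°, θ2=270°)
uniquely the one of 7 1-step routes that fits.

rotate(0, 90)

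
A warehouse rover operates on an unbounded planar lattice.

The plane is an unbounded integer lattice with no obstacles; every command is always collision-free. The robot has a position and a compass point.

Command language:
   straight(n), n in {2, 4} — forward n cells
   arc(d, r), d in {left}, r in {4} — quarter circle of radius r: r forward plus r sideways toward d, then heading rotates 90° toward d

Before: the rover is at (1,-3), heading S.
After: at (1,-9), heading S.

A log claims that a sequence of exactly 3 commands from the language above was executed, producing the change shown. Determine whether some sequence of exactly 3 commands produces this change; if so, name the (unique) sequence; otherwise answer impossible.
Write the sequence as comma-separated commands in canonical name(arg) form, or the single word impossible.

key: heading stays S — no command in the sequence turns
initial: at (1,-3), heading S
1. straight(2) → at (1,-5), heading S
2. straight(2) → at (1,-7), heading S
3. straight(2) → at (1,-9), heading S
no other 3-command option fits: unique.

straight(2), straight(2), straight(2)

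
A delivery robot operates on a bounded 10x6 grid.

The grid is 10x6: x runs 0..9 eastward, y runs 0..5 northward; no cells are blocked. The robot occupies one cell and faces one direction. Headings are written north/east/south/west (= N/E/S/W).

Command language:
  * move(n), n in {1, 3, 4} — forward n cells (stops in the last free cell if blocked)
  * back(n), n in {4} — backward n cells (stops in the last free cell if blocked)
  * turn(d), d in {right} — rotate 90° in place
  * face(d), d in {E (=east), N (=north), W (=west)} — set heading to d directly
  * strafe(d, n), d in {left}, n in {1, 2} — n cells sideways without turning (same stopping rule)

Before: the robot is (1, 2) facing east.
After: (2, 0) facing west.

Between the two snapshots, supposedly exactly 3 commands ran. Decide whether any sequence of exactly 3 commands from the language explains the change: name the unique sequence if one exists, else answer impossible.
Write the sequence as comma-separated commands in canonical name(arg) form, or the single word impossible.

key: cell and facing (now W) both changed — the 3 commands mix motion and turning
begin: (1, 2) facing east
step 1 (move(1)): (2, 2) facing east
step 2 (face(W)): (2, 2) facing west
step 3 (strafe(left, 2)): (2, 0) facing west
no rival 3-sequence matches.

move(1), face(W), strafe(left, 2)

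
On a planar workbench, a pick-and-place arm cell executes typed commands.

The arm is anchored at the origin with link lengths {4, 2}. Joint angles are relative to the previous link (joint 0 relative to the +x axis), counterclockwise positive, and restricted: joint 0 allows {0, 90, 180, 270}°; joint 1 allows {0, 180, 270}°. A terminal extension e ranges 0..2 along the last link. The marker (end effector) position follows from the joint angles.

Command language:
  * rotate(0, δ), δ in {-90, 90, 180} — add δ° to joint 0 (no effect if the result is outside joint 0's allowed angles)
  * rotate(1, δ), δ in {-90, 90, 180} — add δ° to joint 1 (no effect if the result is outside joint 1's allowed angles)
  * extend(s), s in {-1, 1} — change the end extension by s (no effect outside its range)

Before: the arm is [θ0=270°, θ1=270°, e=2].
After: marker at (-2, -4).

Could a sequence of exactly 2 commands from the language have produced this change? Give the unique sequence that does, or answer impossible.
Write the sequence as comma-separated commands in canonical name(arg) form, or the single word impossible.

start: [θ0=270°, θ1=270°, e=2]
[1] after extend(-1): [θ0=270°, θ1=270°, e=1]
[2] after extend(-1): [θ0=270°, θ1=270°, e=0]
no other 2-command option fits: unique.

extend(-1), extend(-1)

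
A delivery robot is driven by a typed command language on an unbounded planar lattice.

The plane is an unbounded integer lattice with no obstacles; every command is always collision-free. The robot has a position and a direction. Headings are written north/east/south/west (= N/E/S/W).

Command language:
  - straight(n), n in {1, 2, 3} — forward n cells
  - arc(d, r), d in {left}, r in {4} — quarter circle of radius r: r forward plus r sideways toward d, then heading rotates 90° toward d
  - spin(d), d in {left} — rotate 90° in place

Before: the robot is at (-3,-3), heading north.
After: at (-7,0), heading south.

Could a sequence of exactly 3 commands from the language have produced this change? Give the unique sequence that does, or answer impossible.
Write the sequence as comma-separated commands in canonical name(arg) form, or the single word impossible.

key: order matters: swapping arc(left, 4) and straight(1) lands elsewhere
begin: at (-3,-3), heading north
[1] after arc(left, 4): at (-7,1), heading west
[2] after spin(left): at (-7,1), heading south
[3] after straight(1): at (-7,0), heading south
uniquely the one of 125 3-step routes that fits.

arc(left, 4), spin(left), straight(1)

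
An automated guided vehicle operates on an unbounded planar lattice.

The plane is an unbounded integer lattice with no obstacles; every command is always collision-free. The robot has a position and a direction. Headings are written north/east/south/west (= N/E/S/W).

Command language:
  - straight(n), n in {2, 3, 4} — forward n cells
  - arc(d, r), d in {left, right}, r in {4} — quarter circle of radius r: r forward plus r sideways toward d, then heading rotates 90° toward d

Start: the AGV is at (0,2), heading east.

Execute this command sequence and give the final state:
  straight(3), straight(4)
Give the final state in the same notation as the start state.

begin: at (0,2), heading east
t=1 straight(3) ⇒ at (3,2), heading east
t=2 straight(4) ⇒ at (7,2), heading east

at (7,2), heading east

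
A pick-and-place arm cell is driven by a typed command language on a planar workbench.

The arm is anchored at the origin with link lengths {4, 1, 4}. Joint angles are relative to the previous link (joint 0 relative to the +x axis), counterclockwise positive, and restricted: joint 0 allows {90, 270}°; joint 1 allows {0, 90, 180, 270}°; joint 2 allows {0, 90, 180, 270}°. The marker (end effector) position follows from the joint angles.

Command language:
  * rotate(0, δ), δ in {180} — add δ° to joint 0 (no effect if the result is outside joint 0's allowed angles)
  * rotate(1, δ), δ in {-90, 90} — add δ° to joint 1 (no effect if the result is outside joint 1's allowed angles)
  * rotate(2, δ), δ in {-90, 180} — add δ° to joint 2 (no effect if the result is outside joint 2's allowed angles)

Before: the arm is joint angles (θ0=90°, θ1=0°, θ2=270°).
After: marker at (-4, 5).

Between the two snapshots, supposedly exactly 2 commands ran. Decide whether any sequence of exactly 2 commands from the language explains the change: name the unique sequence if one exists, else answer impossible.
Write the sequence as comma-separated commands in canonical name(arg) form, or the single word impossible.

rotate(2, -90), rotate(2, -90)

initial: joint angles (θ0=90°, θ1=0°, θ2=270°)
[1] after rotate(2, -90): joint angles (θ0=90°, θ1=0°, θ2=180°)
[2] after rotate(2, -90): joint angles (θ0=90°, θ1=0°, θ2=90°)
no rival 2-sequence matches.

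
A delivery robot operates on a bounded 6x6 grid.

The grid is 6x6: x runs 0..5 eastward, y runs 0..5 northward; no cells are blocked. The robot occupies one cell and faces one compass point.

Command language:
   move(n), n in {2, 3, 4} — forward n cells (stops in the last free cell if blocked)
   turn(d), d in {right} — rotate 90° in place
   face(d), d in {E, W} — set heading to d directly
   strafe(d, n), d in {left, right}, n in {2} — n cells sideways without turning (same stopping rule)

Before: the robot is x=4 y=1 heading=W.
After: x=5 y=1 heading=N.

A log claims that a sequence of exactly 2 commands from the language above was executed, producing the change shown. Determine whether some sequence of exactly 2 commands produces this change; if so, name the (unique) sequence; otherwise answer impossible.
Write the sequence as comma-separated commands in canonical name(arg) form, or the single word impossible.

key: position moved to (5,1) AND the heading swung to N — translation plus rotation needed
start: x=4 y=1 heading=W
1. turn(right) → x=4 y=1 heading=N
2. strafe(right, 2) → x=5 y=1 heading=N
all 64 alternatives checked — unique.

turn(right), strafe(right, 2)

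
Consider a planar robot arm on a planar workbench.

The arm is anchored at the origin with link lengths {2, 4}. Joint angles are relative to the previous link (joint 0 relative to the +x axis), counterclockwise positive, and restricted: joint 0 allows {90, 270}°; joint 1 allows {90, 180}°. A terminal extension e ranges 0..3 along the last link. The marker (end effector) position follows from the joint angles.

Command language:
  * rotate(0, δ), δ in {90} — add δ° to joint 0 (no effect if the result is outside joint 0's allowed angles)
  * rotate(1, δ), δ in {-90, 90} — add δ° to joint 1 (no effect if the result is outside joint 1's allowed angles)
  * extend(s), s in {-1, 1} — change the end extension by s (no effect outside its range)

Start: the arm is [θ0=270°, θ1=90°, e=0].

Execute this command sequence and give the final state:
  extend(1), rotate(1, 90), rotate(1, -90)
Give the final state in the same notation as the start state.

[θ0=270°, θ1=90°, e=1]

initial: [θ0=270°, θ1=90°, e=0]
step 1 (extend(1)): [θ0=270°, θ1=90°, e=1]
step 2 (rotate(1, 90)): [θ0=270°, θ1=180°, e=1]
step 3 (rotate(1, -90)): [θ0=270°, θ1=90°, e=1]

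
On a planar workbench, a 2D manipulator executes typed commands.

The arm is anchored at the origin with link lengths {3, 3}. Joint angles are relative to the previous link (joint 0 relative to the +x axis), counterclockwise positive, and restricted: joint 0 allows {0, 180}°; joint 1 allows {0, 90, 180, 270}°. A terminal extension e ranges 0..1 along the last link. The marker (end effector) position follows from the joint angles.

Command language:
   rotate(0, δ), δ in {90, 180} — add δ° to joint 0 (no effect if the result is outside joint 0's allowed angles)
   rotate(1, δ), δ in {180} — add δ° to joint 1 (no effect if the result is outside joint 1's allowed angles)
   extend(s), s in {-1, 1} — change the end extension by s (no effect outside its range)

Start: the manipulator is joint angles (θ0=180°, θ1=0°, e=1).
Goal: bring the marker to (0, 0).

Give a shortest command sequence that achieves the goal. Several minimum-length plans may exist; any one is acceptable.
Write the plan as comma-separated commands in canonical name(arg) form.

begin: joint angles (θ0=180°, θ1=0°, e=1)
t=1 extend(-1) ⇒ joint angles (θ0=180°, θ1=0°, e=0)
t=2 rotate(1, 180) ⇒ joint angles (θ0=180°, θ1=180°, e=0)
no 1-step plan works, so 2 is optimal.

extend(-1), rotate(1, 180)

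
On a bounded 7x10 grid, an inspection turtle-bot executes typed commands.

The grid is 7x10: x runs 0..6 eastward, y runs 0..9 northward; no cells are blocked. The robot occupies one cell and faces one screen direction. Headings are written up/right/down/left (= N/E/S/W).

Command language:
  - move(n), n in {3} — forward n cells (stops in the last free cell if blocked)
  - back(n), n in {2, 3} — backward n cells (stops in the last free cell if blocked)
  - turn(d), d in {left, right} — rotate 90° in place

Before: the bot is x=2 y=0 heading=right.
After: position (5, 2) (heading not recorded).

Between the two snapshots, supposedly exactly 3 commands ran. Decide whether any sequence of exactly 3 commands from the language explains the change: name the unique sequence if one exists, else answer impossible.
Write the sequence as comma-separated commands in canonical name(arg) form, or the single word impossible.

move(3), turn(right), back(2)

key: running back(2) before move(3) would end elsewhere — order is forced
from: x=2 y=0 heading=right
t=1 move(3) ⇒ x=5 y=0 heading=right
t=2 turn(right) ⇒ x=5 y=0 heading=down
t=3 back(2) ⇒ x=5 y=2 heading=down
all 125 alternatives checked — unique.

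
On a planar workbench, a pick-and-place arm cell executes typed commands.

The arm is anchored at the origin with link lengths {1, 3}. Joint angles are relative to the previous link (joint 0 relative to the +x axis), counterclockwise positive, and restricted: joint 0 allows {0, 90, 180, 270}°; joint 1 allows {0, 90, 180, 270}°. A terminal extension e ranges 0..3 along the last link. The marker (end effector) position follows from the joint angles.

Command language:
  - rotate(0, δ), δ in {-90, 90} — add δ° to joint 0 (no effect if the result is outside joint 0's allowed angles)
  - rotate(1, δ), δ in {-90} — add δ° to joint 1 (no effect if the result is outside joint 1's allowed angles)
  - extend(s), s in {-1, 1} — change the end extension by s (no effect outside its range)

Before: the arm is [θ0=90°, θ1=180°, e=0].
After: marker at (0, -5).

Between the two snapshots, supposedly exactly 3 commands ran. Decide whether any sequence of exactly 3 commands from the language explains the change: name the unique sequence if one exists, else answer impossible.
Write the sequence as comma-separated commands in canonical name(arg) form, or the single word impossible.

begin: [θ0=90°, θ1=180°, e=0]
t=1 extend(1) ⇒ [θ0=90°, θ1=180°, e=1]
t=2 extend(1) ⇒ [θ0=90°, θ1=180°, e=2]
t=3 extend(1) ⇒ [θ0=90°, θ1=180°, e=3]
uniquely the one of 125 3-step routes that fits.

extend(1), extend(1), extend(1)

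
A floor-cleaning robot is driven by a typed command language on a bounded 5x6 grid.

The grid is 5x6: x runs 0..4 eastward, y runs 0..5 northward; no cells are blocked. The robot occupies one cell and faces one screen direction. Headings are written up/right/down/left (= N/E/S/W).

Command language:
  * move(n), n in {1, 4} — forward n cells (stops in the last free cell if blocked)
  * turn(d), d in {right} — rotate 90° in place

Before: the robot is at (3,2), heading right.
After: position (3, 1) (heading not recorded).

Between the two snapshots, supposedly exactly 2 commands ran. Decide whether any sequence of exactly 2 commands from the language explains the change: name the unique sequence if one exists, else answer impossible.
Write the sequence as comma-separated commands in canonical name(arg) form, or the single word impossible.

key: running move(1) before turn(right) would end elsewhere — order is forced
begin: at (3,2), heading right
[1] after turn(right): at (3,2), heading down
[2] after move(1): at (3,1), heading down
no other 2-command option fits: unique.

turn(right), move(1)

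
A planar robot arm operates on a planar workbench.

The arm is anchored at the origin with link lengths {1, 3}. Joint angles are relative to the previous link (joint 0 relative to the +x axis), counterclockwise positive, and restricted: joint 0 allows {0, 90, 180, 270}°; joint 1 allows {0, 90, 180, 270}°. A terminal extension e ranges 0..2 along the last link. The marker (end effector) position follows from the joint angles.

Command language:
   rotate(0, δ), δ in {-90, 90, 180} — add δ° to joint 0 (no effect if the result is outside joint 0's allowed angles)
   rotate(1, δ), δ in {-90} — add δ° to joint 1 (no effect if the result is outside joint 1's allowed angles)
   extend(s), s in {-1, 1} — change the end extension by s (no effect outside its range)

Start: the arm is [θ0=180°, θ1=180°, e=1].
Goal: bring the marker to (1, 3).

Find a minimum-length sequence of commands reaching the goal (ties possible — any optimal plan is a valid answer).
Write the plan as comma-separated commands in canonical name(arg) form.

rotate(1, -90), rotate(0, 180), extend(-1)

begin: [θ0=180°, θ1=180°, e=1]
t=1 rotate(1, -90) ⇒ [θ0=180°, θ1=90°, e=1]
t=2 rotate(0, 180) ⇒ [θ0=0°, θ1=90°, e=1]
t=3 extend(-1) ⇒ [θ0=0°, θ1=90°, e=0]
nothing shorter than 3 reaches the goal.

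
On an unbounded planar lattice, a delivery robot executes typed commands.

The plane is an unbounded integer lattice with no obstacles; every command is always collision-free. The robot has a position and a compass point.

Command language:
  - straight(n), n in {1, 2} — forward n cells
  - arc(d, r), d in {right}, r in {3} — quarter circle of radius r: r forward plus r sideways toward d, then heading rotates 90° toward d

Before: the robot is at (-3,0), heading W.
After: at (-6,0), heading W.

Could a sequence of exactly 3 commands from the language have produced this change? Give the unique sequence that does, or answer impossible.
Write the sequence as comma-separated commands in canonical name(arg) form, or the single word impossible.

key: heading stays W — no command in the sequence turns
t0: at (-3,0), heading W
step 1 (straight(1)): at (-4,0), heading W
step 2 (straight(1)): at (-5,0), heading W
step 3 (straight(1)): at (-6,0), heading W
no other 3-command option fits: unique.

straight(1), straight(1), straight(1)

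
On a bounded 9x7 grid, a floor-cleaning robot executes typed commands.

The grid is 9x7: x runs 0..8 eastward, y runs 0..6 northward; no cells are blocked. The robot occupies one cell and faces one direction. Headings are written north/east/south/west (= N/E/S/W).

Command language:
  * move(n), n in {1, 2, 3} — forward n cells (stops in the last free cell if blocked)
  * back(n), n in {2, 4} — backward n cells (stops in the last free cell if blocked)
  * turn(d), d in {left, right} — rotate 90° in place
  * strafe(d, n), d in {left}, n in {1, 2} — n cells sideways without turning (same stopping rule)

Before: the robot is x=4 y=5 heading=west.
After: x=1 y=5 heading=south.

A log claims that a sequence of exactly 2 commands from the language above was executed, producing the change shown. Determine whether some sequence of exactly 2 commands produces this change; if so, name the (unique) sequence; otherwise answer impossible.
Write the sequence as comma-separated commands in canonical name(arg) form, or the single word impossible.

key: position moved to (1,5) AND the heading swung to S — translation plus rotation needed
start: x=4 y=5 heading=west
[1] after move(3): x=1 y=5 heading=west
[2] after turn(left): x=1 y=5 heading=south
all 81 alternatives checked — unique.

move(3), turn(left)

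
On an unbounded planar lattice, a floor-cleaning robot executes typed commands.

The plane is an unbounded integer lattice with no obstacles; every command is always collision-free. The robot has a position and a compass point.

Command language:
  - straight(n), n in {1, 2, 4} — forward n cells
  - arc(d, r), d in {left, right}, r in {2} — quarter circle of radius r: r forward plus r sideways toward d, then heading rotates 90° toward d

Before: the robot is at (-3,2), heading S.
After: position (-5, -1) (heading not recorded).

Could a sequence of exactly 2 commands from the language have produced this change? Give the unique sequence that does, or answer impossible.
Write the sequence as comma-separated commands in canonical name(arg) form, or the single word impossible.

straight(1), arc(right, 2)

key: order matters: swapping straight(1) and arc(right, 2) lands elsewhere
t0: at (-3,2), heading S
t=1 straight(1) ⇒ at (-3,1), heading S
t=2 arc(right, 2) ⇒ at (-5,-1), heading W
all 25 alternatives checked — unique.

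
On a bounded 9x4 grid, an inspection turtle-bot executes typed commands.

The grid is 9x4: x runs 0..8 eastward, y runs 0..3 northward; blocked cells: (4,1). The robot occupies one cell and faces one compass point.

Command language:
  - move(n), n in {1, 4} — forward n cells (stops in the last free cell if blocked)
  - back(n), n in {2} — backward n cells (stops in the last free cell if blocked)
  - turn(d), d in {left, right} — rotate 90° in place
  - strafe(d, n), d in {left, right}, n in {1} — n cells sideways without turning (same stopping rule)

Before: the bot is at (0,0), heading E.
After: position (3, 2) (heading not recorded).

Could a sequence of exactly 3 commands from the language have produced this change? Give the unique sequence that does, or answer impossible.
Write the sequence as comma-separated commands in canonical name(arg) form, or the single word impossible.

key: move(4) is stopped early by the blocked cell at (4,1)
begin: at (0,0), heading E
[1] after strafe(left, 1): at (0,1), heading E
[2] after move(4): at (3,1), heading E
[3] after strafe(left, 1): at (3,2), heading E
all 343 alternatives checked — unique.

strafe(left, 1), move(4), strafe(left, 1)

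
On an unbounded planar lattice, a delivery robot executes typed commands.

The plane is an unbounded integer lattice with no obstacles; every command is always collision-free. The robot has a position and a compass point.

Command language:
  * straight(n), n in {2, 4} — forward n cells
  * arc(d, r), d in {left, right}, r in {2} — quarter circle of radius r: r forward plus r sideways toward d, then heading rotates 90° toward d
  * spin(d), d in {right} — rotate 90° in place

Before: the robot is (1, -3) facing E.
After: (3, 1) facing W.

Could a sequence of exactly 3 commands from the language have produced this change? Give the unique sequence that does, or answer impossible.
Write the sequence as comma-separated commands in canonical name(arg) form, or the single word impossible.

key: position moved to (3,1) AND the heading swung to W — translation plus rotation needed
begin: (1, -3) facing E
t=1 straight(2) ⇒ (3, -3) facing E
t=2 arc(left, 2) ⇒ (5, -1) facing N
t=3 arc(left, 2) ⇒ (3, 1) facing W
uniquely the one of 125 3-step routes that fits.

straight(2), arc(left, 2), arc(left, 2)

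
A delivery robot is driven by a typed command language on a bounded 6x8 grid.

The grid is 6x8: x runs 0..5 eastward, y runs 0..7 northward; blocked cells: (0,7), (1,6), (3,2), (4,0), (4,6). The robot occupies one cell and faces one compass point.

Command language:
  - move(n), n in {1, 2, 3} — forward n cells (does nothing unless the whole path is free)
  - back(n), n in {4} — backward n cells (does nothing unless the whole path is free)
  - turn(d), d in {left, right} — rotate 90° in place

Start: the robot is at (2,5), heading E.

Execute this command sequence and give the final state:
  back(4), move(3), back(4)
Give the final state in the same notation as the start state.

at (1,5), heading E

begin: at (2,5), heading E
t=1 back(4) ⇒ at (2,5), heading E
t=2 move(3) ⇒ at (5,5), heading E
t=3 back(4) ⇒ at (1,5), heading E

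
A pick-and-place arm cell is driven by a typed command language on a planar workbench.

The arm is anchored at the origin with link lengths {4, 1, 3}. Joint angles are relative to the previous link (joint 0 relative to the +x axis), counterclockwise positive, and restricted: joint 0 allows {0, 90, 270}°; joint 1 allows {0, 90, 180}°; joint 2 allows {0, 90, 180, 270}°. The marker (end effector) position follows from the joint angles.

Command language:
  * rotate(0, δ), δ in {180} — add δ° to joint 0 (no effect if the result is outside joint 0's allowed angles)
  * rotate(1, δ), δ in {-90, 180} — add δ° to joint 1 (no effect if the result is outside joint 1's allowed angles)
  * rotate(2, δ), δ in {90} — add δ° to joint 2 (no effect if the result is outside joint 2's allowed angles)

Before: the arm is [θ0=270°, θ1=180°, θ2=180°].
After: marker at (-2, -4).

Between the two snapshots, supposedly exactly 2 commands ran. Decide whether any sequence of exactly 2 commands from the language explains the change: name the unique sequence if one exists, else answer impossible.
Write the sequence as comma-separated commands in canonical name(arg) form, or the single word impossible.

key: order matters: swapping rotate(1, -90) and rotate(1, 180) lands elsewhere
t0: [θ0=270°, θ1=180°, θ2=180°]
[1] after rotate(1, -90): [θ0=270°, θ1=90°, θ2=180°]
[2] after rotate(1, 180): [θ0=270°, θ1=90°, θ2=180°]
no rival 2-sequence matches.

rotate(1, -90), rotate(1, 180)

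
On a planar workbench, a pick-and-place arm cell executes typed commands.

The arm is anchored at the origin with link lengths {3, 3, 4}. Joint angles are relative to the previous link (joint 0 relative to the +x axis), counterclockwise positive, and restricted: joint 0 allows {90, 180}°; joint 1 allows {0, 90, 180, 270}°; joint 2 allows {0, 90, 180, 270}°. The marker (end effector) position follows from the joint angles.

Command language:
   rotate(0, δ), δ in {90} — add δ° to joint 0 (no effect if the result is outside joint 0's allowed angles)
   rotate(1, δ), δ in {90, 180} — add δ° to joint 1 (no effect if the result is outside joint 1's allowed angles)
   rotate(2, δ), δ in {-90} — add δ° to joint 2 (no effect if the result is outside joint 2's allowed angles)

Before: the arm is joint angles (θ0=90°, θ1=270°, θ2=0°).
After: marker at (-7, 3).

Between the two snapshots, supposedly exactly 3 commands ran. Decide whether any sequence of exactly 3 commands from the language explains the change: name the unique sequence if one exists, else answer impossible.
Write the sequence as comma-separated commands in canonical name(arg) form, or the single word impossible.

rotate(1, 180), rotate(1, 180), rotate(1, 180)

begin: joint angles (θ0=90°, θ1=270°, θ2=0°)
step 1 (rotate(1, 180)): joint angles (θ0=90°, θ1=90°, θ2=0°)
step 2 (rotate(1, 180)): joint angles (θ0=90°, θ1=270°, θ2=0°)
step 3 (rotate(1, 180)): joint angles (θ0=90°, θ1=90°, θ2=0°)
uniquely the one of 64 3-step routes that fits.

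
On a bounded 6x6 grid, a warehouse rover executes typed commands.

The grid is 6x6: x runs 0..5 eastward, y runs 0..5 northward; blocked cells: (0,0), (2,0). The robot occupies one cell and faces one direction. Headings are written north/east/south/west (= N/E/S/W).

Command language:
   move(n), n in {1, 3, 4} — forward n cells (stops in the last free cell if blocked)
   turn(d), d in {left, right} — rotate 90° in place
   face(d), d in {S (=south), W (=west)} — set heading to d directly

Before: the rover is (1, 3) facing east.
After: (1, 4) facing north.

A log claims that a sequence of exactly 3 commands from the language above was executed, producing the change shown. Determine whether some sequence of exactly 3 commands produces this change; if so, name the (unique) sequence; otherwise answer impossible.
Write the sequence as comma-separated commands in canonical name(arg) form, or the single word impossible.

key: position moved to (1,4) AND the heading swung to N — translation plus rotation needed
initial: (1, 3) facing east
[1] after face(W): (1, 3) facing west
[2] after turn(right): (1, 3) facing north
[3] after move(1): (1, 4) facing north
no rival 3-sequence matches.

face(W), turn(right), move(1)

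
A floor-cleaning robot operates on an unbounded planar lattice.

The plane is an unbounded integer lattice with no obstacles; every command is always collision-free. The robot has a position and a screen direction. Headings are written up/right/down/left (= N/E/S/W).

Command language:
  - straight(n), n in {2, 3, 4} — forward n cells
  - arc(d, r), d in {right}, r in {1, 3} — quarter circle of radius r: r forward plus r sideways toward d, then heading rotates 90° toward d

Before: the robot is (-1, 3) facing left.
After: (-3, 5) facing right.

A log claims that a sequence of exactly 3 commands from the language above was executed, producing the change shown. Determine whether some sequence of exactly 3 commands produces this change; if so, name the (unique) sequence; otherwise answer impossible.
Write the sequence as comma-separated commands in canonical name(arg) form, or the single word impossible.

key: order matters: swapping straight(2) and arc(right, 1) lands elsewhere
t0: (-1, 3) facing left
step 1 (straight(2)): (-3, 3) facing left
step 2 (arc(right, 1)): (-4, 4) facing up
step 3 (arc(right, 1)): (-3, 5) facing right
all 125 alternatives checked — unique.

straight(2), arc(right, 1), arc(right, 1)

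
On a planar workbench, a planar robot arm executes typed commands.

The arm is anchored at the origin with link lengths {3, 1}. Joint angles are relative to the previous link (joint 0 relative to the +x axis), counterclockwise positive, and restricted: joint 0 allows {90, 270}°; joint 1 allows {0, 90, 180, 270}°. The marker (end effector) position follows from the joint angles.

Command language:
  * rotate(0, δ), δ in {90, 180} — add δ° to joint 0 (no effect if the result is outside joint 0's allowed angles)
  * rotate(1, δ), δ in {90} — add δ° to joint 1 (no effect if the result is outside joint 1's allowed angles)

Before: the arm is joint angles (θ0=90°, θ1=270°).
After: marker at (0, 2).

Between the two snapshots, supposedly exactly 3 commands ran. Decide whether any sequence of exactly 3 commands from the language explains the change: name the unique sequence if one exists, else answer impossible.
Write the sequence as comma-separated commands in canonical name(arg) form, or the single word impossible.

rotate(1, 90), rotate(1, 90), rotate(1, 90)

t0: joint angles (θ0=90°, θ1=270°)
t=1 rotate(1, 90) ⇒ joint angles (θ0=90°, θ1=0°)
t=2 rotate(1, 90) ⇒ joint angles (θ0=90°, θ1=90°)
t=3 rotate(1, 90) ⇒ joint angles (θ0=90°, θ1=180°)
uniquely the one of 27 3-step routes that fits.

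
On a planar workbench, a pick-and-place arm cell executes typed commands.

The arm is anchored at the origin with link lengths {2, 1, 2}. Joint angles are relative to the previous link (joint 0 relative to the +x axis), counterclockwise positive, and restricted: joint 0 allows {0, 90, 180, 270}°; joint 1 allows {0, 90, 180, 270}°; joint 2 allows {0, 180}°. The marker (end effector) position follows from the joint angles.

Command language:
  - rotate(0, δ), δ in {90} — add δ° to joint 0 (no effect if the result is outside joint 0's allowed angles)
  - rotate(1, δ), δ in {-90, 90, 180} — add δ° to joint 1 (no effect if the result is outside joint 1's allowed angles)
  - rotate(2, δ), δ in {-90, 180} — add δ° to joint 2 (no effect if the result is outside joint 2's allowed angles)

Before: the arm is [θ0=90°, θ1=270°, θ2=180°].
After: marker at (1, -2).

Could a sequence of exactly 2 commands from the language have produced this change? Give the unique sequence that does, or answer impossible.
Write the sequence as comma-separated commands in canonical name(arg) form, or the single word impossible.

from: [θ0=90°, θ1=270°, θ2=180°]
step 1 (rotate(0, 90)): [θ0=180°, θ1=270°, θ2=180°]
step 2 (rotate(0, 90)): [θ0=270°, θ1=270°, θ2=180°]
all 36 alternatives checked — unique.

rotate(0, 90), rotate(0, 90)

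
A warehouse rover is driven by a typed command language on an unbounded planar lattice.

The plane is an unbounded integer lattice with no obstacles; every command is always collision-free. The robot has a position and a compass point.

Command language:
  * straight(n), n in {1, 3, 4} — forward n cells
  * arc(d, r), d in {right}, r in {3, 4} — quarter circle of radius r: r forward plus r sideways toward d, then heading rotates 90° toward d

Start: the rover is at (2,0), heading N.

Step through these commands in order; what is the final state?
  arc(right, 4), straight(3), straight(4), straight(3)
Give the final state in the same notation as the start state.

at (16,4), heading E

t0: at (2,0), heading N
step 1 (arc(right, 4)): at (6,4), heading E
step 2 (straight(3)): at (9,4), heading E
step 3 (straight(4)): at (13,4), heading E
step 4 (straight(3)): at (16,4), heading E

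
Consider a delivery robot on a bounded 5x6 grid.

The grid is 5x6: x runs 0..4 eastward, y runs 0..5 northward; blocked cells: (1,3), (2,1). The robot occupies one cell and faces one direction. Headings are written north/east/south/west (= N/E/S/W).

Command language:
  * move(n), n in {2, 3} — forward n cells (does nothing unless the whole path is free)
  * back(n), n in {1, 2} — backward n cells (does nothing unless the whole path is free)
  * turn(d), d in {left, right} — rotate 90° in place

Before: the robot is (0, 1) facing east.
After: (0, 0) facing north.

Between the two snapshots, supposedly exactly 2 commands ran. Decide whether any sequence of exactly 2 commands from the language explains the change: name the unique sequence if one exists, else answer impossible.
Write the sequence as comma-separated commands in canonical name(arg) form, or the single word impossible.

key: running back(1) before turn(left) would end elsewhere — order is forced
start: (0, 1) facing east
step 1 (turn(left)): (0, 1) facing north
step 2 (back(1)): (0, 0) facing north
all 36 alternatives checked — unique.

turn(left), back(1)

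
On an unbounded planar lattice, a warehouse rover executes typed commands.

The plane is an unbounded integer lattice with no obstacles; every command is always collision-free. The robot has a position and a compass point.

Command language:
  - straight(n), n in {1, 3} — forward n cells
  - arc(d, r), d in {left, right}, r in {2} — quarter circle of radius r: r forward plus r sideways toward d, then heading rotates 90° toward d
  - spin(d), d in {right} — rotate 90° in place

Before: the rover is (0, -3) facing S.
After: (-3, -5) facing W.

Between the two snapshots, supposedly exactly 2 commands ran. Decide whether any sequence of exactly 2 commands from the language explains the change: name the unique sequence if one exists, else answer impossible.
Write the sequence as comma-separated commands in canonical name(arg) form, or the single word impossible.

key: order matters: swapping arc(right, 2) and straight(1) lands elsewhere
begin: (0, -3) facing S
t=1 arc(right, 2) ⇒ (-2, -5) facing W
t=2 straight(1) ⇒ (-3, -5) facing W
uniquely the one of 25 2-step routes that fits.

arc(right, 2), straight(1)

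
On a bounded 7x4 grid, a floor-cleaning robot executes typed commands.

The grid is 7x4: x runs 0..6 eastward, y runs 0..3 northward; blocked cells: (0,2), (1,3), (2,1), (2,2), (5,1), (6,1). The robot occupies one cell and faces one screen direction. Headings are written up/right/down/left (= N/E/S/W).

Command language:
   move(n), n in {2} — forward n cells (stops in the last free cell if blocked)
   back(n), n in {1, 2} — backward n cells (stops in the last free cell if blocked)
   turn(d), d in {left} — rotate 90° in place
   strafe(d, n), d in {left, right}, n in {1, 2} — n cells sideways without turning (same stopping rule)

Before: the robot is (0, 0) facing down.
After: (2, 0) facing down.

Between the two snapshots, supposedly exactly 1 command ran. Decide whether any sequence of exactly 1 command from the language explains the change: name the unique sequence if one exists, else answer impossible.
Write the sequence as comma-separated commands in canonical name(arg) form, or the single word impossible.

strafe(left, 2)

key: heading stays S — the single command does not turn
begin: (0, 0) facing down
1. strafe(left, 2) → (2, 0) facing down
no rival 1-sequence matches.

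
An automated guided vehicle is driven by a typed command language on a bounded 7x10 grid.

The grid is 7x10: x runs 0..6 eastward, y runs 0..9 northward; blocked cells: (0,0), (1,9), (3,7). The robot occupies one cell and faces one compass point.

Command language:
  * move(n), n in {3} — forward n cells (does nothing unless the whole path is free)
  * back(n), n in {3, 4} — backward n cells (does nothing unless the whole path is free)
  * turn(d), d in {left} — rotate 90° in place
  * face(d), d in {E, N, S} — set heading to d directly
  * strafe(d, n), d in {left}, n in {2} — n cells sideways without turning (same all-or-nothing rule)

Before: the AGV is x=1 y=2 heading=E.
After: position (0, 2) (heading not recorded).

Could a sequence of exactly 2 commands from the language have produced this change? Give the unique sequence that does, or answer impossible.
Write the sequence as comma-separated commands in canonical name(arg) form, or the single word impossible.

key: running back(4) before move(3) would end elsewhere — order is forced
start: x=1 y=2 heading=E
step 1 (move(3)): x=4 y=2 heading=E
step 2 (back(4)): x=0 y=2 heading=E
no rival 2-sequence matches.

move(3), back(4)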